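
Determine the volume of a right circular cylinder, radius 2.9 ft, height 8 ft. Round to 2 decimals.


Shape: cylinder
Radius r = 2.9 ft, Height h = 8 ft
Formula: V = pi * r^2 * h
r^2 = 8.41
V = pi * 8.41 * 8
V = 67.28 * pi
V = 211.37
211.37 ft^3


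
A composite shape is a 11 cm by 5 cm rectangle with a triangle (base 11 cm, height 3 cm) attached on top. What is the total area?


Composite shape: rectangle + triangle
Rectangle area = 11 * 5 = 55
Triangle area = 0.5 * 11 * 3 = 16.5
Total = 55 + 16.5
Total = 71.5
71.5 cm^2


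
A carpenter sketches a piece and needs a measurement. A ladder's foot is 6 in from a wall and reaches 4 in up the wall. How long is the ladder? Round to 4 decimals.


Shape: right triangle
Legs a = 6 in, b = 4 in
Formula: c = sqrt(a^2 + b^2)
a^2 = 36, b^2 = 16
a^2 + b^2 = 52
c = sqrt(52)
c = 7.2111
7.2111 in


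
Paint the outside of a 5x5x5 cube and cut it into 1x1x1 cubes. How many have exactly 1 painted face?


Large cube: 5 x 5 x 5, cut into unit cubes.
n = 5, so n - 2 = 3
Cubes with 1 painted face lie in the interior of each face.
A cube has 6 faces; each contributes (n - 2)^2 = 9 such cubes.
Count = 6 * 9 = 54
54 unit cubes


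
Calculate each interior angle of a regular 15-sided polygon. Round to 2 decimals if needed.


Shape: regular pentadecagon (15 sides)
Formula: interior angle = (n - 2) * 180 / n
(n - 2) = 13
(n - 2) * 180 = 2340
angle = 2340 / 15
angle = 156
156 degrees


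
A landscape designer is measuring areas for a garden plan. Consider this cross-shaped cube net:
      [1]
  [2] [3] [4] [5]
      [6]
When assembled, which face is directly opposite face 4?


Net: cross layout. Take square 3 as the base (bottom).
Fold the four squares in the horizontal row up around 3: 2 -> left, 4 -> right, 5 wraps to the top.
Fold 1 and 6 up from 3: 1 -> back, 6 -> front.
Opposite pairs are therefore: (1, 6), (2, 4), (3, 5).
Face 4 is opposite face 2.
face 2


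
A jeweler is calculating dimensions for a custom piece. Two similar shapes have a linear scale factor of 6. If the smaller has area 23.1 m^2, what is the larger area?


Linear scale factor k = 6
Original area = 23.1 m^2
Rule: under a linear scaling by k, areas scale by k^2.
k^2 = 6^2 = 36
New area = 23.1 * 36
New area = 831.6
831.6 m^2


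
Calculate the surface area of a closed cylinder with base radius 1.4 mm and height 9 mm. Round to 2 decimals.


Shape: closed cylinder
Radius r = 1.4 mm, Height h = 9 mm
Formula: SA = 2*pi*r^2 + 2*pi*r*h = 2*pi*r*(r + h)
r + h = 10.4
2 * r * (r + h) = 2 * 1.4 * 10.4 = 29.12
SA = 29.12 * pi
SA = 91.48
91.48 mm^2


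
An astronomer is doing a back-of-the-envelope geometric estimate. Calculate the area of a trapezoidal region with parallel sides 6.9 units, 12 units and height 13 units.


Shape: trapezoid
Parallel sides a = 6.9 units, b = 12 units; Height h = 13 units
Formula: A = (a + b) * h / 2
a + b = 6.9 + 12 = 18.9
A = 18.9 * 13 / 2
A = 245.7 / 2
A = 122.85
122.85 units^2


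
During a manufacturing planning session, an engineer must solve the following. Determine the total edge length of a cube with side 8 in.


Shape: cube
Side s = 8 in
A cube has 12 edges, all equal.
Formula: total edge length = 12 * s
Total = 12 * 8
Total = 96
96 in


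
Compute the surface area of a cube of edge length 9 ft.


Shape: cube
Side s = 9 ft
A cube has 6 square faces.
Formula: SA = 6 * s^2
s^2 = 81
SA = 6 * 81
SA = 486
486 ft^2


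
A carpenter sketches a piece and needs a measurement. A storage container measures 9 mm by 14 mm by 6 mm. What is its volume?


Shape: rectangular prism
l = 9 mm, w = 14 mm, h = 6 mm
Formula: V = l * w * h
V = 9 * 14 * 6
V = 126 * 6
V = 756
756 mm^3


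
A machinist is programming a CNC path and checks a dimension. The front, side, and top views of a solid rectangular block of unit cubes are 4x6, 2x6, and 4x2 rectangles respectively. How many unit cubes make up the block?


Orthographic views of a solid rectangular block:
Front view 4 x 6 -> length = 4, height = 6
Side view 2 x 6 -> width = 2, height = 6 (consistent)
Top view 4 x 2 -> confirms length = 4, width = 2
The block is 4 x 2 x 6.
Total unit cubes = 4 * 2 * 6 = 48
48 unit cubes


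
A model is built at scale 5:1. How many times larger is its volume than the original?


Linear scale factor k = 5
Rule: under a linear scaling by k, volumes scale by k^3.
k^3 = 5 * 5 * 5
k^3 = 25 * 5
k^3 = 125
Volume scales by a factor of 125.
125 (dimensionless)


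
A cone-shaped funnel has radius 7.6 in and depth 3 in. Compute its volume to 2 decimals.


Shape: cone
Radius r = 7.6 in, Height h = 3 in
Formula: V = (1/3) * pi * r^2 * h
r^2 = 57.76
pi * r^2 * h = pi * 57.76 * 3 = 173.28 * pi
V = 173.28 * pi / 3
V = 181.46
181.46 in^3


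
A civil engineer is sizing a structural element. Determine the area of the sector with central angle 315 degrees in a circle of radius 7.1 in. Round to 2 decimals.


Shape: circular sector
Radius r = 7.1 in, Angle = 315 degrees
Formula: A = (angle/360) * pi * r^2
r^2 = 50.41
Fraction of circle = 315/360
A = (315/360) * pi * 50.41
A = 44.10875 * pi
A = 138.57
138.57 in^2


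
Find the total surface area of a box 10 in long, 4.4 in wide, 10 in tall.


Shape: rectangular prism
l = 10 in, w = 4.4 in, h = 10 in
Formula: SA = 2(lw + lh + wh)
lw = 44, lh = 100, wh = 44
lw + lh + wh = 188
SA = 2 * 188
SA = 376
376 in^2


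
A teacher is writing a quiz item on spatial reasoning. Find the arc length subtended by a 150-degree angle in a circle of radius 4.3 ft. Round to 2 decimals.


Shape: circular arc
Radius r = 4.3 ft, Angle = 150 degrees
Formula: L = (angle/360) * 2 * pi * r
2 * pi * r = 8.6 * pi
L = (150/360) * 8.6 * pi
L = 3.583333 * pi
L = 11.26
11.26 ft


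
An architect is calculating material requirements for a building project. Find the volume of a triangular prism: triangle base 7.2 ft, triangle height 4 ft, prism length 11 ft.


Shape: triangular prism
Triangle base = 7.2 ft, triangle height = 4 ft, prism length L = 11 ft
Formula: V = (1/2 * b * h_tri) * L
Cross-section area = 0.5 * 7.2 * 4 = 14.4
V = 14.4 * 11
V = 158.4
158.4 ft^3


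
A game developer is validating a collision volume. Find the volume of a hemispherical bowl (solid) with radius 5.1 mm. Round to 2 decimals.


Shape: hemisphere (half of a sphere)
Radius r = 5.1 mm
Formula: V = (1/2) * (4/3) * pi * r^3 = (2/3) * pi * r^3
r^3 = 132.651
(2/3) * 132.651 = 88.434
V = 88.434 * pi
V = 277.82
277.82 mm^3


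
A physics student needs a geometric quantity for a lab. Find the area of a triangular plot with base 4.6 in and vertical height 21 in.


Shape: triangle
Base b = 4.6 in, Height h = 21 in
Formula: A = (1/2) * b * h
A = 0.5 * 4.6 * 21
A = 0.5 * 96.6
A = 48.3
48.3 in^2


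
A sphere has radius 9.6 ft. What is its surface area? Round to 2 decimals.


Shape: sphere
Radius r = 9.6 ft
Formula: SA = 4 * pi * r^2
r^2 = 92.16
SA = 4 * pi * 92.16
SA = 368.64 * pi
SA = 1158.12
1158.12 ft^2


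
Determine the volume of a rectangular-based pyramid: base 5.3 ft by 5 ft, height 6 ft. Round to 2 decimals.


Shape: rectangular pyramid
Base: 5.3 ft x 5 ft, Height h = 6 ft
Formula: V = (1/3) * base_area * h
base_area = 5.3 * 5 = 26.5
base_area * h = 26.5 * 6 = 159
V = 159 / 3
V = 53
53 ft^3


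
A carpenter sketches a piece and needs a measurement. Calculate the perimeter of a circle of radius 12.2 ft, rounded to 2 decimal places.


Shape: circle
Radius r = 12.2 ft
Formula: C = 2 * pi * r
C = 2 * pi * 12.2
C = 24.4 * pi
C = 76.65
76.65 ft


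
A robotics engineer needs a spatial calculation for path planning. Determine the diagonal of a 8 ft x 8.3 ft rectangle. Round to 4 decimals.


Shape: rectangle (diagonal via Pythagoras)
Sides: 8 ft and 8.3 ft
Formula: d = sqrt(l^2 + w^2)
l^2 = 64, w^2 = 68.89
l^2 + w^2 = 132.89
d = sqrt(132.89)
d = 11.5278
11.5278 ft


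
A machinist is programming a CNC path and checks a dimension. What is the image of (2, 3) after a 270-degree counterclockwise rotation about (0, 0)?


Transformation: rotation about the origin
Original point: (2, 3)
Rule for 270 deg counterclockwise: (x, y) -> (y, -x)
Apply: (2, 3) -> (3, -2)
(3, -2)


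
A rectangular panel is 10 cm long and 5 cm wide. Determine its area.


Shape: rectangle
Length l = 10 cm, Width w = 5 cm
Formula: A = l * w
A = 10 * 5
A = 50
50 cm^2


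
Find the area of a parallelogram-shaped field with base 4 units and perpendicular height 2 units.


Shape: parallelogram
Base b = 4 units, Height h = 2 units
Formula: A = b * h
A = 4 * 2
A = 8
8 units^2


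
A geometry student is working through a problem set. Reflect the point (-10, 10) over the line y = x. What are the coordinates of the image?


Transformation: reflection
Original point: (-10, 10)
Rule for reflection over y = x: (x, y) -> (y, x)
Apply: (-10, 10) -> (10, -10)
(10, -10)


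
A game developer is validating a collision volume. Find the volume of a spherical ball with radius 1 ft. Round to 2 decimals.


Shape: sphere
Radius r = 1 ft
Formula: V = (4/3) * pi * r^3
r^3 = 1
(4/3) * 1 = 1.333333
V = 1.333333 * pi
V = 4.19
4.19 ft^3


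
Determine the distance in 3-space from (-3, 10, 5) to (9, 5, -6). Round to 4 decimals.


3D distance between two points
P1 = (-3, 10, 5), P2 = (9, 5, -6)
Formula: d = sqrt((x2-x1)^2 + (y2-y1)^2 + (z2-z1)^2)
dx = 9 - -3 = 12
dy = 5 - 10 = -5
dz = -6 - 5 = -11
dx^2 + dy^2 + dz^2 = 144 + 25 + 121 = 290
d = sqrt(290)
d = 17.0294
17.0294 units


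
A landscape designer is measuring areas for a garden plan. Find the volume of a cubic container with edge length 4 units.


Shape: cube
Side s = 4 units
Formula: V = s^3
V = 4 * 4 * 4
V = 16 * 4
V = 64
64 units^3


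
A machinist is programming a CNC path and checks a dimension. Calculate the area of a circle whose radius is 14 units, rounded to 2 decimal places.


Shape: circle
Radius r = 14 units
Formula: A = pi * r^2
r^2 = 14^2 = 196
A = pi * 196
A = 615.75
615.75 units^2


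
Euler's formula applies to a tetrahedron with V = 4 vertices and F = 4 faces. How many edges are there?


Polyhedron: tetrahedron
Euler's formula for convex polyhedra: V - E + F = 2
Given: V = 4 vertices and F = 4 faces
Solve for E:
E = V + F - 2 = 4 + 4 - 2 = 6
6 edges


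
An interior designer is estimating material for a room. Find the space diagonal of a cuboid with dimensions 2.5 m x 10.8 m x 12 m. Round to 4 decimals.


Shape: rectangular box (space diagonal)
l = 2.5 m, w = 10.8 m, h = 12 m
Visualize: the diagonal of the base, then a right triangle with that diagonal and the height.
Formula: d = sqrt(l^2 + w^2 + h^2)
l^2 + w^2 + h^2 = 6.25 + 116.64 + 144 = 266.89
d = sqrt(266.89)
d = 16.3368
16.3368 m


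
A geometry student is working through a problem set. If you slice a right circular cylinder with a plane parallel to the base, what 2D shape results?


Solid: right circular cylinder
Cutting plane: parallel to the base
Visualize the intersection of the plane with the solid's surface.
The boundary of the cut region is a circle.
circle


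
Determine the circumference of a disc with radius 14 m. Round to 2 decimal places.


Shape: circle
Radius r = 14 m
Formula: C = 2 * pi * r
C = 2 * pi * 14
C = 28 * pi
C = 87.96
87.96 m


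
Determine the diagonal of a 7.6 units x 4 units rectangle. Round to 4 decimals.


Shape: rectangle (diagonal via Pythagoras)
Sides: 7.6 units and 4 units
Formula: d = sqrt(l^2 + w^2)
l^2 = 57.76, w^2 = 16
l^2 + w^2 = 73.76
d = sqrt(73.76)
d = 8.5884
8.5884 units


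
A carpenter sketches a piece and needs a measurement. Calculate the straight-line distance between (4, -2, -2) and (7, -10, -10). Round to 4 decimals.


3D distance between two points
P1 = (4, -2, -2), P2 = (7, -10, -10)
Formula: d = sqrt((x2-x1)^2 + (y2-y1)^2 + (z2-z1)^2)
dx = 7 - 4 = 3
dy = -10 - -2 = -8
dz = -10 - -2 = -8
dx^2 + dy^2 + dz^2 = 9 + 64 + 64 = 137
d = sqrt(137)
d = 11.7047
11.7047 units


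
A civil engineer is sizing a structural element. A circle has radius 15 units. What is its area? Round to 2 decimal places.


Shape: circle
Radius r = 15 units
Formula: A = pi * r^2
r^2 = 15^2 = 225
A = pi * 225
A = 706.86
706.86 units^2


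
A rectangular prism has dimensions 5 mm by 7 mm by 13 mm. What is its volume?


Shape: rectangular prism
l = 5 mm, w = 7 mm, h = 13 mm
Formula: V = l * w * h
V = 5 * 7 * 13
V = 35 * 13
V = 455
455 mm^3


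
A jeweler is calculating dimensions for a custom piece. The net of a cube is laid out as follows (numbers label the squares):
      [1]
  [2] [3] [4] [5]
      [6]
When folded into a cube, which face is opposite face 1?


Net: cross layout. Take square 3 as the base (bottom).
Fold the four squares in the horizontal row up around 3: 2 -> left, 4 -> right, 5 wraps to the top.
Fold 1 and 6 up from 3: 1 -> back, 6 -> front.
Opposite pairs are therefore: (1, 6), (2, 4), (3, 5).
Face 1 is opposite face 6.
face 6


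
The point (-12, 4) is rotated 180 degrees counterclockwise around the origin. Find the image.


Transformation: rotation about the origin
Original point: (-12, 4)
Rule for 180 deg: (x, y) -> (-x, -y)
Apply: (-12, 4) -> (12, -4)
(12, -4)


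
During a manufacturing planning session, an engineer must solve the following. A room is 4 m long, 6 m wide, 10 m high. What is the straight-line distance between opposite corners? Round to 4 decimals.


Shape: rectangular box (space diagonal)
l = 4 m, w = 6 m, h = 10 m
Visualize: the diagonal of the base, then a right triangle with that diagonal and the height.
Formula: d = sqrt(l^2 + w^2 + h^2)
l^2 + w^2 + h^2 = 16 + 36 + 100 = 152
d = sqrt(152)
d = 12.3288
12.3288 m


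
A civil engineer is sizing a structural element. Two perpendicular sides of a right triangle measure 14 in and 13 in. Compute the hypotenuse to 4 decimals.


Shape: right triangle
Legs a = 14 in, b = 13 in
Formula: c = sqrt(a^2 + b^2)
a^2 = 196, b^2 = 169
a^2 + b^2 = 365
c = sqrt(365)
c = 19.105
19.105 in


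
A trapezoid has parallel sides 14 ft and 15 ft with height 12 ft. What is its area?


Shape: trapezoid
Parallel sides a = 14 ft, b = 15 ft; Height h = 12 ft
Formula: A = (a + b) * h / 2
a + b = 14 + 15 = 29
A = 29 * 12 / 2
A = 348 / 2
A = 174
174 ft^2


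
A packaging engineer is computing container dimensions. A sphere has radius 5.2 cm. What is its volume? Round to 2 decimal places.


Shape: sphere
Radius r = 5.2 cm
Formula: V = (4/3) * pi * r^3
r^3 = 140.608
(4/3) * 140.608 = 187.477333
V = 187.477333 * pi
V = 588.98
588.98 cm^3


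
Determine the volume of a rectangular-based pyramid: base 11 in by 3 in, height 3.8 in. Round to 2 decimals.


Shape: rectangular pyramid
Base: 11 in x 3 in, Height h = 3.8 in
Formula: V = (1/3) * base_area * h
base_area = 11 * 3 = 33
base_area * h = 33 * 3.8 = 125.4
V = 125.4 / 3
V = 41.8
41.8 in^3


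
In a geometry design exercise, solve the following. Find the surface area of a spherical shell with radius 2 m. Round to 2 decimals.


Shape: sphere
Radius r = 2 m
Formula: SA = 4 * pi * r^2
r^2 = 4
SA = 4 * pi * 4
SA = 16 * pi
SA = 50.27
50.27 m^2


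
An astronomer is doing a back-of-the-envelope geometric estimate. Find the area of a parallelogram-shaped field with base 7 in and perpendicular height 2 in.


Shape: parallelogram
Base b = 7 in, Height h = 2 in
Formula: A = b * h
A = 7 * 2
A = 14
14 in^2


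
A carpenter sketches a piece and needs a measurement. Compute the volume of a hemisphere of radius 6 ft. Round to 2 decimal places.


Shape: hemisphere (half of a sphere)
Radius r = 6 ft
Formula: V = (1/2) * (4/3) * pi * r^3 = (2/3) * pi * r^3
r^3 = 216
(2/3) * 216 = 144
V = 144 * pi
V = 452.39
452.39 ft^3


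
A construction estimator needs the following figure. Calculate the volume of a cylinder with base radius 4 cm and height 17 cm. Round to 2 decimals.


Shape: cylinder
Radius r = 4 cm, Height h = 17 cm
Formula: V = pi * r^2 * h
r^2 = 16
V = pi * 16 * 17
V = 272 * pi
V = 854.51
854.51 cm^3


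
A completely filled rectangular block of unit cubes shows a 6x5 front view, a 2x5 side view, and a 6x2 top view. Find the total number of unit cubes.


Orthographic views of a solid rectangular block:
Front view 6 x 5 -> length = 6, height = 5
Side view 2 x 5 -> width = 2, height = 5 (consistent)
Top view 6 x 2 -> confirms length = 6, width = 2
The block is 6 x 2 x 5.
Total unit cubes = 6 * 2 * 5 = 60
60 unit cubes


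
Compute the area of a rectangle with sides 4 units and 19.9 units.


Shape: rectangle
Length l = 4 units, Width w = 19.9 units
Formula: A = l * w
A = 4 * 19.9
A = 79.6
79.6 units^2


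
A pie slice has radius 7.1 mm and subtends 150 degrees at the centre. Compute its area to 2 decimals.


Shape: circular sector
Radius r = 7.1 mm, Angle = 150 degrees
Formula: A = (angle/360) * pi * r^2
r^2 = 50.41
Fraction of circle = 150/360
A = (150/360) * pi * 50.41
A = 21.004167 * pi
A = 65.99
65.99 mm^2


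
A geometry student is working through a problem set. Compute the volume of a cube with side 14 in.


Shape: cube
Side s = 14 in
Formula: V = s^3
V = 14 * 14 * 14
V = 196 * 14
V = 2744
2744 in^3


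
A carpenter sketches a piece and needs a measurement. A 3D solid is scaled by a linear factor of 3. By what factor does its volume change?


Linear scale factor k = 3
Rule: under a linear scaling by k, volumes scale by k^3.
k^3 = 3 * 3 * 3
k^3 = 9 * 3
k^3 = 27
Volume scales by a factor of 27.
27 (dimensionless)


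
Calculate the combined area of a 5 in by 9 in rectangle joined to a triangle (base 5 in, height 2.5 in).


Composite shape: rectangle + triangle
Rectangle area = 5 * 9 = 45
Triangle area = 0.5 * 5 * 2.5 = 6.25
Total = 45 + 6.25
Total = 51.25
51.25 in^2


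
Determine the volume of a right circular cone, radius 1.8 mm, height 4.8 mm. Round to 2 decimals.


Shape: cone
Radius r = 1.8 mm, Height h = 4.8 mm
Formula: V = (1/3) * pi * r^2 * h
r^2 = 3.24
pi * r^2 * h = pi * 3.24 * 4.8 = 15.552 * pi
V = 15.552 * pi / 3
V = 16.29
16.29 mm^3


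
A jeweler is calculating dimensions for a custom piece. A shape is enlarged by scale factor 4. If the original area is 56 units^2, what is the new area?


Linear scale factor k = 4
Original area = 56 units^2
Rule: under a linear scaling by k, areas scale by k^2.
k^2 = 4^2 = 16
New area = 56 * 16
New area = 896
896 units^2


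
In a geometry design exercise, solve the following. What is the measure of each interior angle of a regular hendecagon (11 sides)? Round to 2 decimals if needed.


Shape: regular hendecagon (11 sides)
Formula: interior angle = (n - 2) * 180 / n
(n - 2) = 9
(n - 2) * 180 = 1620
angle = 1620 / 11
angle = 147.27
147.27 degrees


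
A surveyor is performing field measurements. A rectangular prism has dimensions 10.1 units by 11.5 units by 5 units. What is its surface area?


Shape: rectangular prism
l = 10.1 units, w = 11.5 units, h = 5 units
Formula: SA = 2(lw + lh + wh)
lw = 116.15, lh = 50.5, wh = 57.5
lw + lh + wh = 224.15
SA = 2 * 224.15
SA = 448.3
448.3 units^2


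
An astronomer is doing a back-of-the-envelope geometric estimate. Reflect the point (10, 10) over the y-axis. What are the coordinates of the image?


Transformation: reflection
Original point: (10, 10)
Rule for reflection over the y-axis: (x, y) -> (-x, y)
Apply: (10, 10) -> (-10, 10)
(-10, 10)


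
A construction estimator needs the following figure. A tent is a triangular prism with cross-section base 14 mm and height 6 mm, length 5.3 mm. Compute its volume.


Shape: triangular prism
Triangle base = 14 mm, triangle height = 6 mm, prism length L = 5.3 mm
Formula: V = (1/2 * b * h_tri) * L
Cross-section area = 0.5 * 14 * 6 = 42
V = 42 * 5.3
V = 222.6
222.6 mm^3


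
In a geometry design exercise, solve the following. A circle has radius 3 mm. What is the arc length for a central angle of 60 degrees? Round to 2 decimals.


Shape: circular arc
Radius r = 3 mm, Angle = 60 degrees
Formula: L = (angle/360) * 2 * pi * r
2 * pi * r = 6 * pi
L = (60/360) * 6 * pi
L = 1 * pi
L = 3.14
3.14 mm


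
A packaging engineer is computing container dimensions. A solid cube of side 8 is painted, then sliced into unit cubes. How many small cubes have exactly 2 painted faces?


Large cube: 8 x 8 x 8, cut into unit cubes.
n = 8, so n - 2 = 6
Cubes with 2 painted faces lie along the edges, excluding corners.
A cube has 12 edges; each contributes (n - 2) = 6 such cubes.
Count = 12 * 6 = 72
72 unit cubes


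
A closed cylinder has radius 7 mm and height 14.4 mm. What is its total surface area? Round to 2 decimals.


Shape: closed cylinder
Radius r = 7 mm, Height h = 14.4 mm
Formula: SA = 2*pi*r^2 + 2*pi*r*h = 2*pi*r*(r + h)
r + h = 21.4
2 * r * (r + h) = 2 * 7 * 21.4 = 299.6
SA = 299.6 * pi
SA = 941.22
941.22 mm^2


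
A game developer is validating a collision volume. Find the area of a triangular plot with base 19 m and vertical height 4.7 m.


Shape: triangle
Base b = 19 m, Height h = 4.7 m
Formula: A = (1/2) * b * h
A = 0.5 * 19 * 4.7
A = 0.5 * 89.3
A = 44.65
44.65 m^2


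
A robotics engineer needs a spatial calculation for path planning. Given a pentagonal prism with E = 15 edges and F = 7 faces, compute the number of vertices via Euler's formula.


Polyhedron: pentagonal prism
Euler's formula for convex polyhedra: V - E + F = 2
Given: E = 15 edges and F = 7 faces
Solve for V:
V = 2 + E - F = 2 + 15 - 7 = 10
10 vertices


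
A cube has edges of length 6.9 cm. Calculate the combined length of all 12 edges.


Shape: cube
Side s = 6.9 cm
A cube has 12 edges, all equal.
Formula: total edge length = 12 * s
Total = 12 * 6.9
Total = 82.8
82.8 cm


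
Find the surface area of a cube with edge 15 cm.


Shape: cube
Side s = 15 cm
A cube has 6 square faces.
Formula: SA = 6 * s^2
s^2 = 225
SA = 6 * 225
SA = 1350
1350 cm^2


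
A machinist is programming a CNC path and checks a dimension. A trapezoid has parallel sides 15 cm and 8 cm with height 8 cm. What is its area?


Shape: trapezoid
Parallel sides a = 15 cm, b = 8 cm; Height h = 8 cm
Formula: A = (a + b) * h / 2
a + b = 15 + 8 = 23
A = 23 * 8 / 2
A = 184 / 2
A = 92
92 cm^2


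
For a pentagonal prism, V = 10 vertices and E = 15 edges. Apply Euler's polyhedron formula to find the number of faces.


Polyhedron: pentagonal prism
Euler's formula for convex polyhedra: V - E + F = 2
Given: V = 10 vertices and E = 15 edges
Solve for F:
F = 2 + E - V = 2 + 15 - 10 = 7
7 faces


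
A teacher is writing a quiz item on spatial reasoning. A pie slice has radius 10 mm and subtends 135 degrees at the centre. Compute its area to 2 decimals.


Shape: circular sector
Radius r = 10 mm, Angle = 135 degrees
Formula: A = (angle/360) * pi * r^2
r^2 = 100
Fraction of circle = 135/360
A = (135/360) * pi * 100
A = 37.5 * pi
A = 117.81
117.81 mm^2


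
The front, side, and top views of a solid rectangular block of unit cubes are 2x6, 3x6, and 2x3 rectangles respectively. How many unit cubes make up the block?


Orthographic views of a solid rectangular block:
Front view 2 x 6 -> length = 2, height = 6
Side view 3 x 6 -> width = 3, height = 6 (consistent)
Top view 2 x 3 -> confirms length = 2, width = 3
The block is 2 x 3 x 6.
Total unit cubes = 2 * 3 * 6 = 36
36 unit cubes


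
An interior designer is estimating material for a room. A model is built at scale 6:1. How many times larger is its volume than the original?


Linear scale factor k = 6
Rule: under a linear scaling by k, volumes scale by k^3.
k^3 = 6 * 6 * 6
k^3 = 36 * 6
k^3 = 216
Volume scales by a factor of 216.
216 (dimensionless)


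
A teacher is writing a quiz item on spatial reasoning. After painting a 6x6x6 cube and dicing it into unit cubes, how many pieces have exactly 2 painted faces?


Large cube: 6 x 6 x 6, cut into unit cubes.
n = 6, so n - 2 = 4
Cubes with 2 painted faces lie along the edges, excluding corners.
A cube has 12 edges; each contributes (n - 2) = 4 such cubes.
Count = 12 * 4 = 48
48 unit cubes


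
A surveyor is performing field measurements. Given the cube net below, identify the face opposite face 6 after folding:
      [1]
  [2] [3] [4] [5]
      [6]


Net: cross layout. Take square 3 as the base (bottom).
Fold the four squares in the horizontal row up around 3: 2 -> left, 4 -> right, 5 wraps to the top.
Fold 1 and 6 up from 3: 1 -> back, 6 -> front.
Opposite pairs are therefore: (1, 6), (2, 4), (3, 5).
Face 6 is opposite face 1.
face 1


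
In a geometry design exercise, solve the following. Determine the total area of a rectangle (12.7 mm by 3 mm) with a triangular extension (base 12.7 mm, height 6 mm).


Composite shape: rectangle + triangle
Rectangle area = 12.7 * 3 = 38.1
Triangle area = 0.5 * 12.7 * 6 = 38.1
Total = 38.1 + 38.1
Total = 76.2
76.2 mm^2


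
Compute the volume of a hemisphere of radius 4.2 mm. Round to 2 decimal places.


Shape: hemisphere (half of a sphere)
Radius r = 4.2 mm
Formula: V = (1/2) * (4/3) * pi * r^3 = (2/3) * pi * r^3
r^3 = 74.088
(2/3) * 74.088 = 49.392
V = 49.392 * pi
V = 155.17
155.17 mm^3


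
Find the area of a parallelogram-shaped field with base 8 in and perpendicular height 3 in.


Shape: parallelogram
Base b = 8 in, Height h = 3 in
Formula: A = b * h
A = 8 * 3
A = 24
24 in^2


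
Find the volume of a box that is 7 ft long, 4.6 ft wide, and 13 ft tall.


Shape: rectangular prism
l = 7 ft, w = 4.6 ft, h = 13 ft
Formula: V = l * w * h
V = 7 * 4.6 * 13
V = 32.2 * 13
V = 418.6
418.6 ft^3


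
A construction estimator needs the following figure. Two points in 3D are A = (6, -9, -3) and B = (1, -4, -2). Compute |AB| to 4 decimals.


3D distance between two points
P1 = (6, -9, -3), P2 = (1, -4, -2)
Formula: d = sqrt((x2-x1)^2 + (y2-y1)^2 + (z2-z1)^2)
dx = 1 - 6 = -5
dy = -4 - -9 = 5
dz = -2 - -3 = 1
dx^2 + dy^2 + dz^2 = 25 + 25 + 1 = 51
d = sqrt(51)
d = 7.1414
7.1414 units


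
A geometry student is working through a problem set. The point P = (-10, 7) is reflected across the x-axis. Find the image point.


Transformation: reflection
Original point: (-10, 7)
Rule for reflection over the x-axis: (x, y) -> (x, -y)
Apply: (-10, 7) -> (-10, -7)
(-10, -7)


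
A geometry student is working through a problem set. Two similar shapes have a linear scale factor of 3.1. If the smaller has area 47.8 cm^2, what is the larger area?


Linear scale factor k = 3.1
Original area = 47.8 cm^2
Rule: under a linear scaling by k, areas scale by k^2.
k^2 = 3.1^2 = 9.61
New area = 47.8 * 9.61
New area = 459.358
459.358 cm^2


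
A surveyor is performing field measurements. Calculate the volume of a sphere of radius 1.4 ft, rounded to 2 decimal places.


Shape: sphere
Radius r = 1.4 ft
Formula: V = (4/3) * pi * r^3
r^3 = 2.744
(4/3) * 2.744 = 3.658667
V = 3.658667 * pi
V = 11.49
11.49 ft^3


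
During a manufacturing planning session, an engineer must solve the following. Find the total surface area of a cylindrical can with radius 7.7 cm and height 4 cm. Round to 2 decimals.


Shape: closed cylinder
Radius r = 7.7 cm, Height h = 4 cm
Formula: SA = 2*pi*r^2 + 2*pi*r*h = 2*pi*r*(r + h)
r + h = 11.7
2 * r * (r + h) = 2 * 7.7 * 11.7 = 180.18
SA = 180.18 * pi
SA = 566.05
566.05 cm^2


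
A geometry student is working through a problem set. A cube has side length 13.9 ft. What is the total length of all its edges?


Shape: cube
Side s = 13.9 ft
A cube has 12 edges, all equal.
Formula: total edge length = 12 * s
Total = 12 * 13.9
Total = 166.8
166.8 ft


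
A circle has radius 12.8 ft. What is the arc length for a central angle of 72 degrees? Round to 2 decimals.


Shape: circular arc
Radius r = 12.8 ft, Angle = 72 degrees
Formula: L = (angle/360) * 2 * pi * r
2 * pi * r = 25.6 * pi
L = (72/360) * 25.6 * pi
L = 5.12 * pi
L = 16.08
16.08 ft


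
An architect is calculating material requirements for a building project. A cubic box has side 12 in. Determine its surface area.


Shape: cube
Side s = 12 in
A cube has 6 square faces.
Formula: SA = 6 * s^2
s^2 = 144
SA = 6 * 144
SA = 864
864 in^2


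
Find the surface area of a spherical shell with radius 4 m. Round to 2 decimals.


Shape: sphere
Radius r = 4 m
Formula: SA = 4 * pi * r^2
r^2 = 16
SA = 4 * pi * 16
SA = 64 * pi
SA = 201.06
201.06 m^2


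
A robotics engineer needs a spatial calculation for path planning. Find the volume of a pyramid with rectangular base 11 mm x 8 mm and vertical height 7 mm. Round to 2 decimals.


Shape: rectangular pyramid
Base: 11 mm x 8 mm, Height h = 7 mm
Formula: V = (1/3) * base_area * h
base_area = 11 * 8 = 88
base_area * h = 88 * 7 = 616
V = 616 / 3
V = 205.33
205.33 mm^3


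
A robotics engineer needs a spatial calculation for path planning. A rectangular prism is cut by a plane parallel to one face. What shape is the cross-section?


Solid: rectangular prism
Cutting plane: parallel to one face
Visualize the intersection of the plane with the solid's surface.
The boundary of the cut region is a rectangle.
rectangle


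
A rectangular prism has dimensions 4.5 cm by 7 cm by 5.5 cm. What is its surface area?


Shape: rectangular prism
l = 4.5 cm, w = 7 cm, h = 5.5 cm
Formula: SA = 2(lw + lh + wh)
lw = 31.5, lh = 24.75, wh = 38.5
lw + lh + wh = 94.75
SA = 2 * 94.75
SA = 189.5
189.5 cm^2


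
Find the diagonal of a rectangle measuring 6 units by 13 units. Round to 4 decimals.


Shape: rectangle (diagonal via Pythagoras)
Sides: 6 units and 13 units
Formula: d = sqrt(l^2 + w^2)
l^2 = 36, w^2 = 169
l^2 + w^2 = 205
d = sqrt(205)
d = 14.3178
14.3178 units


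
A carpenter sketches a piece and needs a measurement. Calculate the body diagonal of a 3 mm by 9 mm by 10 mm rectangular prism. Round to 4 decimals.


Shape: rectangular box (space diagonal)
l = 3 mm, w = 9 mm, h = 10 mm
Visualize: the diagonal of the base, then a right triangle with that diagonal and the height.
Formula: d = sqrt(l^2 + w^2 + h^2)
l^2 + w^2 + h^2 = 9 + 81 + 100 = 190
d = sqrt(190)
d = 13.784
13.784 mm


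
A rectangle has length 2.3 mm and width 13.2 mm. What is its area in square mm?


Shape: rectangle
Length l = 2.3 mm, Width w = 13.2 mm
Formula: A = l * w
A = 2.3 * 13.2
A = 30.36
30.36 mm^2


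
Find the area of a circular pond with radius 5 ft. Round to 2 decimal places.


Shape: circle
Radius r = 5 ft
Formula: A = pi * r^2
r^2 = 5^2 = 25
A = pi * 25
A = 78.54
78.54 ft^2


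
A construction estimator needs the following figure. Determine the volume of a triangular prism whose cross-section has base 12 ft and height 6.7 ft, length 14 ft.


Shape: triangular prism
Triangle base = 12 ft, triangle height = 6.7 ft, prism length L = 14 ft
Formula: V = (1/2 * b * h_tri) * L
Cross-section area = 0.5 * 12 * 6.7 = 40.2
V = 40.2 * 14
V = 562.8
562.8 ft^3


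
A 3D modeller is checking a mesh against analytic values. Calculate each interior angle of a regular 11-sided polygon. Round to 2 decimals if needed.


Shape: regular hendecagon (11 sides)
Formula: interior angle = (n - 2) * 180 / n
(n - 2) = 9
(n - 2) * 180 = 1620
angle = 1620 / 11
angle = 147.27
147.27 degrees


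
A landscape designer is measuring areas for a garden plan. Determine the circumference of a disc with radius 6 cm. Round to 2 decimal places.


Shape: circle
Radius r = 6 cm
Formula: C = 2 * pi * r
C = 2 * pi * 6
C = 12 * pi
C = 37.7
37.7 cm


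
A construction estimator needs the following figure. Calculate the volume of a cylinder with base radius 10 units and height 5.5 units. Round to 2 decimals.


Shape: cylinder
Radius r = 10 units, Height h = 5.5 units
Formula: V = pi * r^2 * h
r^2 = 100
V = pi * 100 * 5.5
V = 550 * pi
V = 1727.88
1727.88 units^3


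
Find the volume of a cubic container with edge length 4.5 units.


Shape: cube
Side s = 4.5 units
Formula: V = s^3
V = 4.5 * 4.5 * 4.5
V = 20.25 * 4.5
V = 91.125
91.125 units^3


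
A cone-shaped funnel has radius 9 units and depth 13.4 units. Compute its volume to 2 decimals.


Shape: cone
Radius r = 9 units, Height h = 13.4 units
Formula: V = (1/3) * pi * r^2 * h
r^2 = 81
pi * r^2 * h = pi * 81 * 13.4 = 1085.4 * pi
V = 1085.4 * pi / 3
V = 1136.63
1136.63 units^3


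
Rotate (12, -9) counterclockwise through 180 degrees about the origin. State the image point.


Transformation: rotation about the origin
Original point: (12, -9)
Rule for 180 deg: (x, y) -> (-x, -y)
Apply: (12, -9) -> (-12, 9)
(-12, 9)


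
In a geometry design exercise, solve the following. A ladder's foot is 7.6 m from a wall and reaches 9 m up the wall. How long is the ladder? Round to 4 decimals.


Shape: right triangle
Legs a = 7.6 m, b = 9 m
Formula: c = sqrt(a^2 + b^2)
a^2 = 57.76, b^2 = 81
a^2 + b^2 = 138.76
c = sqrt(138.76)
c = 11.7796
11.7796 m


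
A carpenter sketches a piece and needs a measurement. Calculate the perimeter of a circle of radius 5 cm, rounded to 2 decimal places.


Shape: circle
Radius r = 5 cm
Formula: C = 2 * pi * r
C = 2 * pi * 5
C = 10 * pi
C = 31.42
31.42 cm


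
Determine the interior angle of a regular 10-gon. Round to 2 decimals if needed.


Shape: regular decagon (10 sides)
Formula: interior angle = (n - 2) * 180 / n
(n - 2) = 8
(n - 2) * 180 = 1440
angle = 1440 / 10
angle = 144
144 degrees


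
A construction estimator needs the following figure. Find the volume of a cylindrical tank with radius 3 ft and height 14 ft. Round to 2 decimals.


Shape: cylinder
Radius r = 3 ft, Height h = 14 ft
Formula: V = pi * r^2 * h
r^2 = 9
V = pi * 9 * 14
V = 126 * pi
V = 395.84
395.84 ft^3


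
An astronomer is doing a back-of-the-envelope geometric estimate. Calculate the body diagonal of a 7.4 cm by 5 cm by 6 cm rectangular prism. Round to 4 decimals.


Shape: rectangular box (space diagonal)
l = 7.4 cm, w = 5 cm, h = 6 cm
Visualize: the diagonal of the base, then a right triangle with that diagonal and the height.
Formula: d = sqrt(l^2 + w^2 + h^2)
l^2 + w^2 + h^2 = 54.76 + 25 + 36 = 115.76
d = sqrt(115.76)
d = 10.7592
10.7592 cm


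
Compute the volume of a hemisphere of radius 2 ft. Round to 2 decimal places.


Shape: hemisphere (half of a sphere)
Radius r = 2 ft
Formula: V = (1/2) * (4/3) * pi * r^3 = (2/3) * pi * r^3
r^3 = 8
(2/3) * 8 = 5.333333
V = 5.333333 * pi
V = 16.76
16.76 ft^3


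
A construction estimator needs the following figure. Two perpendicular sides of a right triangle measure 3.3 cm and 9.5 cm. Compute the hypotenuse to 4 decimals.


Shape: right triangle
Legs a = 3.3 cm, b = 9.5 cm
Formula: c = sqrt(a^2 + b^2)
a^2 = 10.89, b^2 = 90.25
a^2 + b^2 = 101.14
c = sqrt(101.14)
c = 10.0568
10.0568 cm


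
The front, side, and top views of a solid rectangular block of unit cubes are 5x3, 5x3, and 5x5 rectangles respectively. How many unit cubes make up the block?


Orthographic views of a solid rectangular block:
Front view 5 x 3 -> length = 5, height = 3
Side view 5 x 3 -> width = 5, height = 3 (consistent)
Top view 5 x 5 -> confirms length = 5, width = 5
The block is 5 x 5 x 3.
Total unit cubes = 5 * 5 * 3 = 75
75 unit cubes


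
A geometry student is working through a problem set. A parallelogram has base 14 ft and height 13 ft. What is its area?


Shape: parallelogram
Base b = 14 ft, Height h = 13 ft
Formula: A = b * h
A = 14 * 13
A = 182
182 ft^2


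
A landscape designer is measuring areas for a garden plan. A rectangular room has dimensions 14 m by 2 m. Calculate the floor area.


Shape: rectangle
Length l = 14 m, Width w = 2 m
Formula: A = l * w
A = 14 * 2
A = 28
28 m^2


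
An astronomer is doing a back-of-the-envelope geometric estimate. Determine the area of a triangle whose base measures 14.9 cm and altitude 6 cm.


Shape: triangle
Base b = 14.9 cm, Height h = 6 cm
Formula: A = (1/2) * b * h
A = 0.5 * 14.9 * 6
A = 0.5 * 89.4
A = 44.7
44.7 cm^2


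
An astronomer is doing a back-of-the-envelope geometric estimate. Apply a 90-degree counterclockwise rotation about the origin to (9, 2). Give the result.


Transformation: rotation about the origin
Original point: (9, 2)
Rule for 90 deg counterclockwise: (x, y) -> (-y, x)
Apply: (9, 2) -> (-2, 9)
(-2, 9)


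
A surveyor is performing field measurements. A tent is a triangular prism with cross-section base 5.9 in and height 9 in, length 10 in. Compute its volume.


Shape: triangular prism
Triangle base = 5.9 in, triangle height = 9 in, prism length L = 10 in
Formula: V = (1/2 * b * h_tri) * L
Cross-section area = 0.5 * 5.9 * 9 = 26.55
V = 26.55 * 10
V = 265.5
265.5 in^3


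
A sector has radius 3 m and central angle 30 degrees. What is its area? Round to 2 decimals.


Shape: circular sector
Radius r = 3 m, Angle = 30 degrees
Formula: A = (angle/360) * pi * r^2
r^2 = 9
Fraction of circle = 30/360
A = (30/360) * pi * 9
A = 0.75 * pi
A = 2.36
2.36 m^2


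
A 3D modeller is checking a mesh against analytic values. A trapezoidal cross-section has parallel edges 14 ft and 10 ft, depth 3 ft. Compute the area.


Shape: trapezoid
Parallel sides a = 14 ft, b = 10 ft; Height h = 3 ft
Formula: A = (a + b) * h / 2
a + b = 14 + 10 = 24
A = 24 * 3 / 2
A = 72 / 2
A = 36
36 ft^2


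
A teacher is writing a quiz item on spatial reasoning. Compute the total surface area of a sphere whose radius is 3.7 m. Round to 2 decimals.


Shape: sphere
Radius r = 3.7 m
Formula: SA = 4 * pi * r^2
r^2 = 13.69
SA = 4 * pi * 13.69
SA = 54.76 * pi
SA = 172.03
172.03 m^2


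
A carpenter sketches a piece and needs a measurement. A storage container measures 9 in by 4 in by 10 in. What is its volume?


Shape: rectangular prism
l = 9 in, w = 4 in, h = 10 in
Formula: V = l * w * h
V = 9 * 4 * 10
V = 36 * 10
V = 360
360 in^3


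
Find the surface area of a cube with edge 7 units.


Shape: cube
Side s = 7 units
A cube has 6 square faces.
Formula: SA = 6 * s^2
s^2 = 49
SA = 6 * 49
SA = 294
294 units^2


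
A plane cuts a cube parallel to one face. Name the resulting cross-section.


Solid: cube
Cutting plane: parallel to one face
Visualize the intersection of the plane with the solid's surface.
The boundary of the cut region is a square.
square


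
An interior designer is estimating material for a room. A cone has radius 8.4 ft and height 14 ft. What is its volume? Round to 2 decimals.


Shape: cone
Radius r = 8.4 ft, Height h = 14 ft
Formula: V = (1/3) * pi * r^2 * h
r^2 = 70.56
pi * r^2 * h = pi * 70.56 * 14 = 987.84 * pi
V = 987.84 * pi / 3
V = 1034.46
1034.46 ft^3


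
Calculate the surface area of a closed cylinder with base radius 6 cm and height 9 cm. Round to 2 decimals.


Shape: closed cylinder
Radius r = 6 cm, Height h = 9 cm
Formula: SA = 2*pi*r^2 + 2*pi*r*h = 2*pi*r*(r + h)
r + h = 15
2 * r * (r + h) = 2 * 6 * 15 = 180
SA = 180 * pi
SA = 565.49
565.49 cm^2


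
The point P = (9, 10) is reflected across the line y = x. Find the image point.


Transformation: reflection
Original point: (9, 10)
Rule for reflection over y = x: (x, y) -> (y, x)
Apply: (9, 10) -> (10, 9)
(10, 9)


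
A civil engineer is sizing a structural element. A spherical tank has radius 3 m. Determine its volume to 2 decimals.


Shape: sphere
Radius r = 3 m
Formula: V = (4/3) * pi * r^3
r^3 = 27
(4/3) * 27 = 36
V = 36 * pi
V = 113.1
113.1 m^3


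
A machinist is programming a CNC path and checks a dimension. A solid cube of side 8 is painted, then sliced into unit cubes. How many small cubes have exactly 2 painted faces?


Large cube: 8 x 8 x 8, cut into unit cubes.
n = 8, so n - 2 = 6
Cubes with 2 painted faces lie along the edges, excluding corners.
A cube has 12 edges; each contributes (n - 2) = 6 such cubes.
Count = 12 * 6 = 72
72 unit cubes


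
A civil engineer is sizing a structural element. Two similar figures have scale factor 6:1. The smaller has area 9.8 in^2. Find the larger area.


Linear scale factor k = 6
Original area = 9.8 in^2
Rule: under a linear scaling by k, areas scale by k^2.
k^2 = 6^2 = 36
New area = 9.8 * 36
New area = 352.8
352.8 in^2


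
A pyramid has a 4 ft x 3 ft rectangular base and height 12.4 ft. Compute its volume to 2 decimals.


Shape: rectangular pyramid
Base: 4 ft x 3 ft, Height h = 12.4 ft
Formula: V = (1/3) * base_area * h
base_area = 4 * 3 = 12
base_area * h = 12 * 12.4 = 148.8
V = 148.8 / 3
V = 49.6
49.6 ft^3
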